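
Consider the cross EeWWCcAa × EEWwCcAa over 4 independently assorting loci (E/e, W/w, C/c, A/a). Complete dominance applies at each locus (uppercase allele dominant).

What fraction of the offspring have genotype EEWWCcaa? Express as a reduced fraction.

P(EEWWCcaa) = 1/32

EeWWCcAa gametes: EWCA×2, EWCa×2, EWcA×2, EWca×2, eWCA×2, eWCa×2, eWcA×2, eWca×2
EEWwCcAa gametes: EWCA×2, EWCa×2, EWcA×2, EWca×2, EwCA×2, EwCa×2, EwcA×2, Ewca×2
EeWWCcAa×EEWwCcAa grid (16·16=256): EEWWCCAA=4 EEWWCCAa=8 EEWWCCaa=4 EEWWCcAA=8 EEWWCcAa=16 EEWWCcaa=8 EEWWccAA=4 EEWWccAa=8 EEWWccaa=4 EEWwCCAA=4 EEWwCCAa=8 EEWwCCaa=4 EEWwCcAA=8 EEWwCcAa=16 EEWwCcaa=8 EEWwccAA=4 EEWwccAa=8 EEWwccaa=4 EeWWCCAA=4 EeWWCCAa=8 EeWWCCaa=4 EeWWCcAA=8 EeWWCcAa=16 EeWWCcaa=8 EeWWccAA=4 EeWWccAa=8 EeWWccaa=4 EeWwCCAA=4 EeWwCCAa=8 EeWwCCaa=4 EeWwCcAA=8 EeWwCcAa=16 EeWwCcaa=8 EeWwccAA=4 EeWwccAa=8 EeWwccaa=4
EEWWCcaa hits 8/256; gcd=8; 8÷8/256÷8 = 1/32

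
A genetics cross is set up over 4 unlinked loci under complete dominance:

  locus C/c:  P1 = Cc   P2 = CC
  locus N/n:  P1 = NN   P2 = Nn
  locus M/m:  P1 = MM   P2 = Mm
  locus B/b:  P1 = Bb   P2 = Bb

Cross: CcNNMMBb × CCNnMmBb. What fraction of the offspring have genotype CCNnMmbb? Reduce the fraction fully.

CcNNMMBb gametes: CNMB×4, CNMb×4, cNMB×4, cNMb×4
CCNnMmBb gametes: CNMB×2, CNMb×2, CNmB×2, CNmb×2, CnMB×2, CnMb×2, CnmB×2, Cnmb×2
CcNNMMBb×CCNnMmBb grid (16·16=256): CCNNMMBB=8 CCNNMMBb=16 CCNNMMbb=8 CCNNMmBB=8 CCNNMmBb=16 CCNNMmbb=8 CCNnMMBB=8 CCNnMMBb=16 CCNnMMbb=8 CCNnMmBB=8 CCNnMmBb=16 CCNnMmbb=8 CcNNMMBB=8 CcNNMMBb=16 CcNNMMbb=8 CcNNMmBB=8 CcNNMmBb=16 CcNNMmbb=8 CcNnMMBB=8 CcNnMMBb=16 CcNnMMbb=8 CcNnMmBB=8 CcNnMmBb=16 CcNnMmbb=8
CCNnMmbb hits 8/256; gcd=8; 8÷8/256÷8 = 1/32

P(CCNnMmbb) = 1/32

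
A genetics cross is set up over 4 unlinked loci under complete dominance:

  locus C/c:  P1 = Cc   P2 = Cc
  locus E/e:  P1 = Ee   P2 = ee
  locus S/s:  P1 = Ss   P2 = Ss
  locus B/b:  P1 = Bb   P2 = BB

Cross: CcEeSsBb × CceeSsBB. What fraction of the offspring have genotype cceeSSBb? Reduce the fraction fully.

P(cceeSSBb) = 1/64

CcEeSsBb gametes: CESB×1, CESb×1, CEsB×1, CEsb×1, CeSB×1, CeSb×1, CesB×1, Cesb×1, cESB×1, cESb×1, cEsB×1, cEsb×1, ceSB×1, ceSb×1, cesB×1, cesb×1
CceeSsBB gametes: CeSB×4, CesB×4, ceSB×4, cesB×4
CcEeSsBb×CceeSsBB grid (16·16=256): CCEeSSBB=4 CCEeSSBb=4 CCEeSsBB=8 CCEeSsBb=8 CCEessBB=4 CCEessBb=4 CCeeSSBB=4 CCeeSSBb=4 CCeeSsBB=8 CCeeSsBb=8 CCeessBB=4 CCeessBb=4 CcEeSSBB=8 CcEeSSBb=8 CcEeSsBB=16 CcEeSsBb=16 CcEessBB=8 CcEessBb=8 CceeSSBB=8 CceeSSBb=8 CceeSsBB=16 CceeSsBb=16 CceessBB=8 CceessBb=8 ccEeSSBB=4 ccEeSSBb=4 ccEeSsBB=8 ccEeSsBb=8 ccEessBB=4 ccEessBb=4 cceeSSBB=4 cceeSSBb=4 cceeSsBB=8 cceeSsBb=8 cceessBB=4 cceessBb=4
cceeSSBb hits 4/256; gcd=4; 4÷4/256÷4 = 1/64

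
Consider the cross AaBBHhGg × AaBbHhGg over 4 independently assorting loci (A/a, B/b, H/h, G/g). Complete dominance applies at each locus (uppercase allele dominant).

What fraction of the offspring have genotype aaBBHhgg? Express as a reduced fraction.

AaBBHhGg gametes: ABHG×2, ABHg×2, ABhG×2, ABhg×2, aBHG×2, aBHg×2, aBhG×2, aBhg×2
AaBbHhGg gametes: ABHG×1, ABHg×1, ABhG×1, ABhg×1, AbHG×1, AbHg×1, AbhG×1, Abhg×1, aBHG×1, aBHg×1, aBhG×1, aBhg×1, abHG×1, abHg×1, abhG×1, abhg×1
AaBBHhGg×AaBbHhGg grid (16·16=256): AABBHHGG=2 AABBHHGg=4 AABBHHgg=2 AABBHhGG=4 AABBHhGg=8 AABBHhgg=4 AABBhhGG=2 AABBhhGg=4 AABBhhgg=2 AABbHHGG=2 AABbHHGg=4 AABbHHgg=2 AABbHhGG=4 AABbHhGg=8 AABbHhgg=4 AABbhhGG=2 AABbhhGg=4 AABbhhgg=2 AaBBHHGG=4 AaBBHHGg=8 AaBBHHgg=4 AaBBHhGG=8 AaBBHhGg=16 AaBBHhgg=8 AaBBhhGG=4 AaBBhhGg=8 AaBBhhgg=4 AaBbHHGG=4 AaBbHHGg=8 AaBbHHgg=4 AaBbHhGG=8 AaBbHhGg=16 AaBbHhgg=8 AaBbhhGG=4 AaBbhhGg=8 AaBbhhgg=4 aaBBHHGG=2 aaBBHHGg=4 aaBBHHgg=2 aaBBHhGG=4 aaBBHhGg=8 aaBBHhgg=4 aaBBhhGG=2 aaBBhhGg=4 aaBBhhgg=2 aaBbHHGG=2 aaBbHHGg=4 aaBbHHgg=2 aaBbHhGG=4 aaBbHhGg=8 aaBbHhgg=4 aaBbhhGG=2 aaBbhhGg=4 aaBbhhgg=2
aaBBHhgg hits 4/256; gcd=4; 4÷4/256÷4 = 1/64

P(aaBBHhgg) = 1/64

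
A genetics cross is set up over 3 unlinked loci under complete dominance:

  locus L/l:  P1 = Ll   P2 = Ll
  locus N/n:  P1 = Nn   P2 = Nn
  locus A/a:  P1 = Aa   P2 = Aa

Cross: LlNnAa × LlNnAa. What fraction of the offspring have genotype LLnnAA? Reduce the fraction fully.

P(LLnnAA) = 1/64

LlNnAa gametes: LNA×1, LNa×1, LnA×1, Lna×1, lNA×1, lNa×1, lnA×1, lna×1
LlNnAa gametes: LNA×1, LNa×1, LnA×1, Lna×1, lNA×1, lNa×1, lnA×1, lna×1
LlNnAa×LlNnAa grid (8·8=64): LLNNAA=1 LLNNAa=2 LLNNaa=1 LLNnAA=2 LLNnAa=4 LLNnaa=2 LLnnAA=1 LLnnAa=2 LLnnaa=1 LlNNAA=2 LlNNAa=4 LlNNaa=2 LlNnAA=4 LlNnAa=8 LlNnaa=4 LlnnAA=2 LlnnAa=4 Llnnaa=2 llNNAA=1 llNNAa=2 llNNaa=1 llNnAA=2 llNnAa=4 llNnaa=2 llnnAA=1 llnnAa=2 llnnaa=1
LLnnAA hits 1/64; gcd=1; 1÷1/64÷1 = 1/64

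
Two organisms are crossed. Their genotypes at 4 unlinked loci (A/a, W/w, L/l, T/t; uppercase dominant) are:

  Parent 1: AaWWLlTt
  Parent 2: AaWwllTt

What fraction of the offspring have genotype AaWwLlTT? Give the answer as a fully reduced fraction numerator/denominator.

P(AaWwLlTT) = 1/32

AaWWLlTt gametes: AWLT×2, AWLt×2, AWlT×2, AWlt×2, aWLT×2, aWLt×2, aWlT×2, aWlt×2
AaWwllTt gametes: AWlT×2, AWlt×2, AwlT×2, Awlt×2, aWlT×2, aWlt×2, awlT×2, awlt×2
AaWWLlTt×AaWwllTt grid (16·16=256): AAWWLlTT=4 AAWWLlTt=8 AAWWLltt=4 AAWWllTT=4 AAWWllTt=8 AAWWlltt=4 AAWwLlTT=4 AAWwLlTt=8 AAWwLltt=4 AAWwllTT=4 AAWwllTt=8 AAWwlltt=4 AaWWLlTT=8 AaWWLlTt=16 AaWWLltt=8 AaWWllTT=8 AaWWllTt=16 AaWWlltt=8 AaWwLlTT=8 AaWwLlTt=16 AaWwLltt=8 AaWwllTT=8 AaWwllTt=16 AaWwlltt=8 aaWWLlTT=4 aaWWLlTt=8 aaWWLltt=4 aaWWllTT=4 aaWWllTt=8 aaWWlltt=4 aaWwLlTT=4 aaWwLlTt=8 aaWwLltt=4 aaWwllTT=4 aaWwllTt=8 aaWwlltt=4
AaWwLlTT hits 8/256; gcd=8; 8÷8/256÷8 = 1/32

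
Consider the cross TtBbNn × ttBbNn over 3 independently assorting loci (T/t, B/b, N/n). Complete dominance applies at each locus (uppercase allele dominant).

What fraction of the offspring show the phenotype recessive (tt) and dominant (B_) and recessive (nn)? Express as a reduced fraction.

P(tt B_ nn) = 3/32

TtBbNn gametes: TBN×1, TBn×1, TbN×1, Tbn×1, tBN×1, tBn×1, tbN×1, tbn×1
ttBbNn gametes: tBN×2, tBn×2, tbN×2, tbn×2
TtBbNn×ttBbNn grid (8·8=64): TtBBNN=2 TtBBNn=4 TtBBnn=2 TtBbNN=4 TtBbNn=8 TtBbnn=4 TtbbNN=2 TtbbNn=4 Ttbbnn=2 ttBBNN=2 ttBBNn=4 ttBBnn=2 ttBbNN=4 ttBbNn=8 ttBbnn=4 ttbbNN=2 ttbbNn=4 ttbbnn=2
tt B_ nn hits 6/64; gcd=2; 6÷2/64÷2 = 3/32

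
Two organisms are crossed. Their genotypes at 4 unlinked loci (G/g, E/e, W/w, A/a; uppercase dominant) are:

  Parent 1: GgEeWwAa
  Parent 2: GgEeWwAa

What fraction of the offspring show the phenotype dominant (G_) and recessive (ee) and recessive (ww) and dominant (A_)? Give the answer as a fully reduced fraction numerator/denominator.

GgEeWwAa gametes: GEWA×1, GEWa×1, GEwA×1, GEwa×1, GeWA×1, GeWa×1, GewA×1, Gewa×1, gEWA×1, gEWa×1, gEwA×1, gEwa×1, geWA×1, geWa×1, gewA×1, gewa×1
GgEeWwAa gametes: GEWA×1, GEWa×1, GEwA×1, GEwa×1, GeWA×1, GeWa×1, GewA×1, Gewa×1, gEWA×1, gEWa×1, gEwA×1, gEwa×1, geWA×1, geWa×1, gewA×1, gewa×1
GgEeWwAa×GgEeWwAa grid (16·16=256): GGEEWWAA=1 GGEEWWAa=2 GGEEWWaa=1 GGEEWwAA=2 GGEEWwAa=4 GGEEWwaa=2 GGEEwwAA=1 GGEEwwAa=2 GGEEwwaa=1 GGEeWWAA=2 GGEeWWAa=4 GGEeWWaa=2 GGEeWwAA=4 GGEeWwAa=8 GGEeWwaa=4 GGEewwAA=2 GGEewwAa=4 GGEewwaa=2 GGeeWWAA=1 GGeeWWAa=2 GGeeWWaa=1 GGeeWwAA=2 GGeeWwAa=4 GGeeWwaa=2 GGeewwAA=1 GGeewwAa=2 GGeewwaa=1 GgEEWWAA=2 GgEEWWAa=4 GgEEWWaa=2 GgEEWwAA=4 GgEEWwAa=8 GgEEWwaa=4 GgEEwwAA=2 GgEEwwAa=4 GgEEwwaa=2 GgEeWWAA=4 GgEeWWAa=8 GgEeWWaa=4 GgEeWwAA=8 GgEeWwAa=16 GgEeWwaa=8 GgEewwAA=4 GgEewwAa=8 GgEewwaa=4 GgeeWWAA=2 GgeeWWAa=4 GgeeWWaa=2 GgeeWwAA=4 GgeeWwAa=8 GgeeWwaa=4 GgeewwAA=2 GgeewwAa=4 Ggeewwaa=2 ggEEWWAA=1 ggEEWWAa=2 ggEEWWaa=1 ggEEWwAA=2 ggEEWwAa=4 ggEEWwaa=2 ggEEwwAA=1 ggEEwwAa=2 ggEEwwaa=1 ggEeWWAA=2 ggEeWWAa=4 ggEeWWaa=2 ggEeWwAA=4 ggEeWwAa=8 ggEeWwaa=4 ggEewwAA=2 ggEewwAa=4 ggEewwaa=2 ggeeWWAA=1 ggeeWWAa=2 ggeeWWaa=1 ggeeWwAA=2 ggeeWwAa=4 ggeeWwaa=2 ggeewwAA=1 ggeewwAa=2 ggeewwaa=1
G_ ee ww A_ hits 9/256; gcd=1; 9÷1/256÷1 = 9/256

P(G_ ee ww A_) = 9/256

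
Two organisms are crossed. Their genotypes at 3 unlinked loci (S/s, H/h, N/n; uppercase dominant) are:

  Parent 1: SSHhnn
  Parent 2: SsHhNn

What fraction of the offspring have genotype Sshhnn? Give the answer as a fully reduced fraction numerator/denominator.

SSHhnn gametes: SHn×4, Shn×4
SsHhNn gametes: SHN×1, SHn×1, ShN×1, Shn×1, sHN×1, sHn×1, shN×1, shn×1
SSHhnn×SsHhNn grid (8·8=64): SSHHNn=4 SSHHnn=4 SSHhNn=8 SSHhnn=8 SShhNn=4 SShhnn=4 SsHHNn=4 SsHHnn=4 SsHhNn=8 SsHhnn=8 SshhNn=4 Sshhnn=4
Sshhnn hits 4/64; gcd=4; 4÷4/64÷4 = 1/16

P(Sshhnn) = 1/16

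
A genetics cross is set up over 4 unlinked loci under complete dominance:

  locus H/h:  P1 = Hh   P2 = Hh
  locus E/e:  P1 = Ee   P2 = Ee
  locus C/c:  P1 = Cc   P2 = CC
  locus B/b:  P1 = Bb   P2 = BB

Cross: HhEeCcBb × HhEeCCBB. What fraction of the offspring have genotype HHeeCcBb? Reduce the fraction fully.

P(HHeeCcBb) = 1/64

HhEeCcBb gametes: HECB×1, HECb×1, HEcB×1, HEcb×1, HeCB×1, HeCb×1, HecB×1, Hecb×1, hECB×1, hECb×1, hEcB×1, hEcb×1, heCB×1, heCb×1, hecB×1, hecb×1
HhEeCCBB gametes: HECB×4, HeCB×4, hECB×4, heCB×4
HhEeCcBb×HhEeCCBB grid (16·16=256): HHEECCBB=4 HHEECCBb=4 HHEECcBB=4 HHEECcBb=4 HHEeCCBB=8 HHEeCCBb=8 HHEeCcBB=8 HHEeCcBb=8 HHeeCCBB=4 HHeeCCBb=4 HHeeCcBB=4 HHeeCcBb=4 HhEECCBB=8 HhEECCBb=8 HhEECcBB=8 HhEECcBb=8 HhEeCCBB=16 HhEeCCBb=16 HhEeCcBB=16 HhEeCcBb=16 HheeCCBB=8 HheeCCBb=8 HheeCcBB=8 HheeCcBb=8 hhEECCBB=4 hhEECCBb=4 hhEECcBB=4 hhEECcBb=4 hhEeCCBB=8 hhEeCCBb=8 hhEeCcBB=8 hhEeCcBb=8 hheeCCBB=4 hheeCCBb=4 hheeCcBB=4 hheeCcBb=4
HHeeCcBb hits 4/256; gcd=4; 4÷4/256÷4 = 1/64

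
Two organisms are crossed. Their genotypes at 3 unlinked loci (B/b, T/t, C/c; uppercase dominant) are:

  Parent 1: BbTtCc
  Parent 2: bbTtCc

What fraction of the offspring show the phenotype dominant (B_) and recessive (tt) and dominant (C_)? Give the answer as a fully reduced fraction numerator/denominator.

BbTtCc gametes: BTC×1, BTc×1, BtC×1, Btc×1, bTC×1, bTc×1, btC×1, btc×1
bbTtCc gametes: bTC×2, bTc×2, btC×2, btc×2
BbTtCc×bbTtCc grid (8·8=64): BbTTCC=2 BbTTCc=4 BbTTcc=2 BbTtCC=4 BbTtCc=8 BbTtcc=4 BbttCC=2 BbttCc=4 Bbttcc=2 bbTTCC=2 bbTTCc=4 bbTTcc=2 bbTtCC=4 bbTtCc=8 bbTtcc=4 bbttCC=2 bbttCc=4 bbttcc=2
B_ tt C_ hits 6/64; gcd=2; 6÷2/64÷2 = 3/32

P(B_ tt C_) = 3/32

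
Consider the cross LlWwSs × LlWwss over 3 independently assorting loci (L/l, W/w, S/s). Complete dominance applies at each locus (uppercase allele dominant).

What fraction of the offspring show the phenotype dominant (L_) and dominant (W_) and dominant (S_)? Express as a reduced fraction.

LlWwSs gametes: LWS×1, LWs×1, LwS×1, Lws×1, lWS×1, lWs×1, lwS×1, lws×1
LlWwss gametes: LWs×2, Lws×2, lWs×2, lws×2
LlWwSs×LlWwss grid (8·8=64): LLWWSs=2 LLWWss=2 LLWwSs=4 LLWwss=4 LLwwSs=2 LLwwss=2 LlWWSs=4 LlWWss=4 LlWwSs=8 LlWwss=8 LlwwSs=4 Llwwss=4 llWWSs=2 llWWss=2 llWwSs=4 llWwss=4 llwwSs=2 llwwss=2
L_ W_ S_ hits 18/64; gcd=2; 18÷2/64÷2 = 9/32

P(L_ W_ S_) = 9/32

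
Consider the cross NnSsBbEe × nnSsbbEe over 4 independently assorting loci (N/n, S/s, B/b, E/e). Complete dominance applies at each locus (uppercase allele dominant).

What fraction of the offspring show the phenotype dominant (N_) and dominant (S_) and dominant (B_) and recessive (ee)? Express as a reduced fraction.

P(N_ S_ B_ ee) = 3/64

NnSsBbEe gametes: NSBE×1, NSBe×1, NSbE×1, NSbe×1, NsBE×1, NsBe×1, NsbE×1, Nsbe×1, nSBE×1, nSBe×1, nSbE×1, nSbe×1, nsBE×1, nsBe×1, nsbE×1, nsbe×1
nnSsbbEe gametes: nSbE×4, nSbe×4, nsbE×4, nsbe×4
NnSsBbEe×nnSsbbEe grid (16·16=256): NnSSBbEE=4 NnSSBbEe=8 NnSSBbee=4 NnSSbbEE=4 NnSSbbEe=8 NnSSbbee=4 NnSsBbEE=8 NnSsBbEe=16 NnSsBbee=8 NnSsbbEE=8 NnSsbbEe=16 NnSsbbee=8 NnssBbEE=4 NnssBbEe=8 NnssBbee=4 NnssbbEE=4 NnssbbEe=8 Nnssbbee=4 nnSSBbEE=4 nnSSBbEe=8 nnSSBbee=4 nnSSbbEE=4 nnSSbbEe=8 nnSSbbee=4 nnSsBbEE=8 nnSsBbEe=16 nnSsBbee=8 nnSsbbEE=8 nnSsbbEe=16 nnSsbbee=8 nnssBbEE=4 nnssBbEe=8 nnssBbee=4 nnssbbEE=4 nnssbbEe=8 nnssbbee=4
N_ S_ B_ ee hits 12/256; gcd=4; 12÷4/256÷4 = 3/64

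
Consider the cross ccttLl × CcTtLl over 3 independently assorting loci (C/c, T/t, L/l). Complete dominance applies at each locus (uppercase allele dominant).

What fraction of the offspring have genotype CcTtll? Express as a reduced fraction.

ccttLl gametes: ctL×4, ctl×4
CcTtLl gametes: CTL×1, CTl×1, CtL×1, Ctl×1, cTL×1, cTl×1, ctL×1, ctl×1
ccttLl×CcTtLl grid (8·8=64): CcTtLL=4 CcTtLl=8 CcTtll=4 CcttLL=4 CcttLl=8 Ccttll=4 ccTtLL=4 ccTtLl=8 ccTtll=4 ccttLL=4 ccttLl=8 ccttll=4
CcTtll hits 4/64; gcd=4; 4÷4/64÷4 = 1/16

P(CcTtll) = 1/16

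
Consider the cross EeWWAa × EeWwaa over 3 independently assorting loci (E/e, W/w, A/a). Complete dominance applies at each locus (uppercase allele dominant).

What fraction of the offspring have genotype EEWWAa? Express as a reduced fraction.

P(EEWWAa) = 1/16

EeWWAa gametes: EWA×2, EWa×2, eWA×2, eWa×2
EeWwaa gametes: EWa×2, Ewa×2, eWa×2, ewa×2
EeWWAa×EeWwaa grid (8·8=64): EEWWAa=4 EEWWaa=4 EEWwAa=4 EEWwaa=4 EeWWAa=8 EeWWaa=8 EeWwAa=8 EeWwaa=8 eeWWAa=4 eeWWaa=4 eeWwAa=4 eeWwaa=4
EEWWAa hits 4/64; gcd=4; 4÷4/64÷4 = 1/16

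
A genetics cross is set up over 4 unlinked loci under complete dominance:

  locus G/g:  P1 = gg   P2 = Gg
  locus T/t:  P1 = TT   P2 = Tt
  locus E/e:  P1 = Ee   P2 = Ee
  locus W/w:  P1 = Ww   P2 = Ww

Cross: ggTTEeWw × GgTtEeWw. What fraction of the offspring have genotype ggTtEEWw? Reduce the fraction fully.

ggTTEeWw gametes: gTEW×4, gTEw×4, gTeW×4, gTew×4
GgTtEeWw gametes: GTEW×1, GTEw×1, GTeW×1, GTew×1, GtEW×1, GtEw×1, GteW×1, Gtew×1, gTEW×1, gTEw×1, gTeW×1, gTew×1, gtEW×1, gtEw×1, gteW×1, gtew×1
ggTTEeWw×GgTtEeWw grid (16·16=256): GgTTEEWW=4 GgTTEEWw=8 GgTTEEww=4 GgTTEeWW=8 GgTTEeWw=16 GgTTEeww=8 GgTTeeWW=4 GgTTeeWw=8 GgTTeeww=4 GgTtEEWW=4 GgTtEEWw=8 GgTtEEww=4 GgTtEeWW=8 GgTtEeWw=16 GgTtEeww=8 GgTteeWW=4 GgTteeWw=8 GgTteeww=4 ggTTEEWW=4 ggTTEEWw=8 ggTTEEww=4 ggTTEeWW=8 ggTTEeWw=16 ggTTEeww=8 ggTTeeWW=4 ggTTeeWw=8 ggTTeeww=4 ggTtEEWW=4 ggTtEEWw=8 ggTtEEww=4 ggTtEeWW=8 ggTtEeWw=16 ggTtEeww=8 ggTteeWW=4 ggTteeWw=8 ggTteeww=4
ggTtEEWw hits 8/256; gcd=8; 8÷8/256÷8 = 1/32

P(ggTtEEWw) = 1/32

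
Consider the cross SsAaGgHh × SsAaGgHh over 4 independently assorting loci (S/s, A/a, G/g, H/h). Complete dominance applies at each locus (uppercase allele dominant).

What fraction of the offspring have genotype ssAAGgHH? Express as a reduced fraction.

SsAaGgHh gametes: SAGH×1, SAGh×1, SAgH×1, SAgh×1, SaGH×1, SaGh×1, SagH×1, Sagh×1, sAGH×1, sAGh×1, sAgH×1, sAgh×1, saGH×1, saGh×1, sagH×1, sagh×1
SsAaGgHh gametes: SAGH×1, SAGh×1, SAgH×1, SAgh×1, SaGH×1, SaGh×1, SagH×1, Sagh×1, sAGH×1, sAGh×1, sAgH×1, sAgh×1, saGH×1, saGh×1, sagH×1, sagh×1
SsAaGgHh×SsAaGgHh grid (16·16=256): SSAAGGHH=1 SSAAGGHh=2 SSAAGGhh=1 SSAAGgHH=2 SSAAGgHh=4 SSAAGghh=2 SSAAggHH=1 SSAAggHh=2 SSAAgghh=1 SSAaGGHH=2 SSAaGGHh=4 SSAaGGhh=2 SSAaGgHH=4 SSAaGgHh=8 SSAaGghh=4 SSAaggHH=2 SSAaggHh=4 SSAagghh=2 SSaaGGHH=1 SSaaGGHh=2 SSaaGGhh=1 SSaaGgHH=2 SSaaGgHh=4 SSaaGghh=2 SSaaggHH=1 SSaaggHh=2 SSaagghh=1 SsAAGGHH=2 SsAAGGHh=4 SsAAGGhh=2 SsAAGgHH=4 SsAAGgHh=8 SsAAGghh=4 SsAAggHH=2 SsAAggHh=4 SsAAgghh=2 SsAaGGHH=4 SsAaGGHh=8 SsAaGGhh=4 SsAaGgHH=8 SsAaGgHh=16 SsAaGghh=8 SsAaggHH=4 SsAaggHh=8 SsAagghh=4 SsaaGGHH=2 SsaaGGHh=4 SsaaGGhh=2 SsaaGgHH=4 SsaaGgHh=8 SsaaGghh=4 SsaaggHH=2 SsaaggHh=4 Ssaagghh=2 ssAAGGHH=1 ssAAGGHh=2 ssAAGGhh=1 ssAAGgHH=2 ssAAGgHh=4 ssAAGghh=2 ssAAggHH=1 ssAAggHh=2 ssAAgghh=1 ssAaGGHH=2 ssAaGGHh=4 ssAaGGhh=2 ssAaGgHH=4 ssAaGgHh=8 ssAaGghh=4 ssAaggHH=2 ssAaggHh=4 ssAagghh=2 ssaaGGHH=1 ssaaGGHh=2 ssaaGGhh=1 ssaaGgHH=2 ssaaGgHh=4 ssaaGghh=2 ssaaggHH=1 ssaaggHh=2 ssaagghh=1
ssAAGgHH hits 2/256; gcd=2; 2÷2/256÷2 = 1/128

P(ssAAGgHH) = 1/128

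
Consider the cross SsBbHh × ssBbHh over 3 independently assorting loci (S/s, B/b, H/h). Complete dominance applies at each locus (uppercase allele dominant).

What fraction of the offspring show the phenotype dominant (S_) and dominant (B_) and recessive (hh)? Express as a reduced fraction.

P(S_ B_ hh) = 3/32

SsBbHh gametes: SBH×1, SBh×1, SbH×1, Sbh×1, sBH×1, sBh×1, sbH×1, sbh×1
ssBbHh gametes: sBH×2, sBh×2, sbH×2, sbh×2
SsBbHh×ssBbHh grid (8·8=64): SsBBHH=2 SsBBHh=4 SsBBhh=2 SsBbHH=4 SsBbHh=8 SsBbhh=4 SsbbHH=2 SsbbHh=4 Ssbbhh=2 ssBBHH=2 ssBBHh=4 ssBBhh=2 ssBbHH=4 ssBbHh=8 ssBbhh=4 ssbbHH=2 ssbbHh=4 ssbbhh=2
S_ B_ hh hits 6/64; gcd=2; 6÷2/64÷2 = 3/32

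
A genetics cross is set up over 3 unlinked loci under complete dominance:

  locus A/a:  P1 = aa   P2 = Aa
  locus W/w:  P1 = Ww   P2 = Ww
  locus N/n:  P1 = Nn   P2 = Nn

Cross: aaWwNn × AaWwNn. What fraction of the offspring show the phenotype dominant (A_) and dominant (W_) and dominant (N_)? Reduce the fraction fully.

P(A_ W_ N_) = 9/32

aaWwNn gametes: aWN×2, aWn×2, awN×2, awn×2
AaWwNn gametes: AWN×1, AWn×1, AwN×1, Awn×1, aWN×1, aWn×1, awN×1, awn×1
aaWwNn×AaWwNn grid (8·8=64): AaWWNN=2 AaWWNn=4 AaWWnn=2 AaWwNN=4 AaWwNn=8 AaWwnn=4 AawwNN=2 AawwNn=4 Aawwnn=2 aaWWNN=2 aaWWNn=4 aaWWnn=2 aaWwNN=4 aaWwNn=8 aaWwnn=4 aawwNN=2 aawwNn=4 aawwnn=2
A_ W_ N_ hits 18/64; gcd=2; 18÷2/64÷2 = 9/32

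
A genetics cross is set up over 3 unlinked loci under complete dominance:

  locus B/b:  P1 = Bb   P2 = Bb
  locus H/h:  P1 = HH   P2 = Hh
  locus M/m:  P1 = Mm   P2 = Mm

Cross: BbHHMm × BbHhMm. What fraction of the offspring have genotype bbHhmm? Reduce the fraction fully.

P(bbHhmm) = 1/32

BbHHMm gametes: BHM×2, BHm×2, bHM×2, bHm×2
BbHhMm gametes: BHM×1, BHm×1, BhM×1, Bhm×1, bHM×1, bHm×1, bhM×1, bhm×1
BbHHMm×BbHhMm grid (8·8=64): BBHHMM=2 BBHHMm=4 BBHHmm=2 BBHhMM=2 BBHhMm=4 BBHhmm=2 BbHHMM=4 BbHHMm=8 BbHHmm=4 BbHhMM=4 BbHhMm=8 BbHhmm=4 bbHHMM=2 bbHHMm=4 bbHHmm=2 bbHhMM=2 bbHhMm=4 bbHhmm=2
bbHhmm hits 2/64; gcd=2; 2÷2/64÷2 = 1/32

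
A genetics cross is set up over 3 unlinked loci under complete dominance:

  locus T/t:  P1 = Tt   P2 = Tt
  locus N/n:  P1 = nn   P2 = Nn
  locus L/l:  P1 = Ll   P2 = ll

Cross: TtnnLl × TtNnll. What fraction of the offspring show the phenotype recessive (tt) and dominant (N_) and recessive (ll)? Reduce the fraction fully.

TtnnLl gametes: TnL×2, Tnl×2, tnL×2, tnl×2
TtNnll gametes: TNl×2, Tnl×2, tNl×2, tnl×2
TtnnLl×TtNnll grid (8·8=64): TTNnLl=4 TTNnll=4 TTnnLl=4 TTnnll=4 TtNnLl=8 TtNnll=8 TtnnLl=8 Ttnnll=8 ttNnLl=4 ttNnll=4 ttnnLl=4 ttnnll=4
tt N_ ll hits 4/64; gcd=4; 4÷4/64÷4 = 1/16

P(tt N_ ll) = 1/16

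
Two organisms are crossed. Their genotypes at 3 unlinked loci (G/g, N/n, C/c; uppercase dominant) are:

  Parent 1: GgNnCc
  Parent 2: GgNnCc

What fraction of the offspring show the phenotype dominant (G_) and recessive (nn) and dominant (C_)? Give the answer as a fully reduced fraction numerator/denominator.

P(G_ nn C_) = 9/64

GgNnCc gametes: GNC×1, GNc×1, GnC×1, Gnc×1, gNC×1, gNc×1, gnC×1, gnc×1
GgNnCc gametes: GNC×1, GNc×1, GnC×1, Gnc×1, gNC×1, gNc×1, gnC×1, gnc×1
GgNnCc×GgNnCc grid (8·8=64): GGNNCC=1 GGNNCc=2 GGNNcc=1 GGNnCC=2 GGNnCc=4 GGNncc=2 GGnnCC=1 GGnnCc=2 GGnncc=1 GgNNCC=2 GgNNCc=4 GgNNcc=2 GgNnCC=4 GgNnCc=8 GgNncc=4 GgnnCC=2 GgnnCc=4 Ggnncc=2 ggNNCC=1 ggNNCc=2 ggNNcc=1 ggNnCC=2 ggNnCc=4 ggNncc=2 ggnnCC=1 ggnnCc=2 ggnncc=1
G_ nn C_ hits 9/64; gcd=1; 9÷1/64÷1 = 9/64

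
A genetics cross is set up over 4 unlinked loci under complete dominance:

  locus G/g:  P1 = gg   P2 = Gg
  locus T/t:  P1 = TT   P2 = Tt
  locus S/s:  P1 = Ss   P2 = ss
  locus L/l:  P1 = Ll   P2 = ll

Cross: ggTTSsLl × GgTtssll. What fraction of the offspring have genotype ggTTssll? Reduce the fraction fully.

ggTTSsLl gametes: gTSL×4, gTSl×4, gTsL×4, gTsl×4
GgTtssll gametes: GTsl×4, Gtsl×4, gTsl×4, gtsl×4
ggTTSsLl×GgTtssll grid (16·16=256): GgTTSsLl=16 GgTTSsll=16 GgTTssLl=16 GgTTssll=16 GgTtSsLl=16 GgTtSsll=16 GgTtssLl=16 GgTtssll=16 ggTTSsLl=16 ggTTSsll=16 ggTTssLl=16 ggTTssll=16 ggTtSsLl=16 ggTtSsll=16 ggTtssLl=16 ggTtssll=16
ggTTssll hits 16/256; gcd=16; 16÷16/256÷16 = 1/16

P(ggTTssll) = 1/16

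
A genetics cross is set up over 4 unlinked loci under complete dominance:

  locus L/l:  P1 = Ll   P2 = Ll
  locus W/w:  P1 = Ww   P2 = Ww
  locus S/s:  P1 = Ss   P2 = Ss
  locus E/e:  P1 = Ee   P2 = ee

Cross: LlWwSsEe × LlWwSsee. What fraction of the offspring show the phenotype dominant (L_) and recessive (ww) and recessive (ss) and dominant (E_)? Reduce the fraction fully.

LlWwSsEe gametes: LWSE×1, LWSe×1, LWsE×1, LWse×1, LwSE×1, LwSe×1, LwsE×1, Lwse×1, lWSE×1, lWSe×1, lWsE×1, lWse×1, lwSE×1, lwSe×1, lwsE×1, lwse×1
LlWwSsee gametes: LWSe×2, LWse×2, LwSe×2, Lwse×2, lWSe×2, lWse×2, lwSe×2, lwse×2
LlWwSsEe×LlWwSsee grid (16·16=256): LLWWSSEe=2 LLWWSSee=2 LLWWSsEe=4 LLWWSsee=4 LLWWssEe=2 LLWWssee=2 LLWwSSEe=4 LLWwSSee=4 LLWwSsEe=8 LLWwSsee=8 LLWwssEe=4 LLWwssee=4 LLwwSSEe=2 LLwwSSee=2 LLwwSsEe=4 LLwwSsee=4 LLwwssEe=2 LLwwssee=2 LlWWSSEe=4 LlWWSSee=4 LlWWSsEe=8 LlWWSsee=8 LlWWssEe=4 LlWWssee=4 LlWwSSEe=8 LlWwSSee=8 LlWwSsEe=16 LlWwSsee=16 LlWwssEe=8 LlWwssee=8 LlwwSSEe=4 LlwwSSee=4 LlwwSsEe=8 LlwwSsee=8 LlwwssEe=4 Llwwssee=4 llWWSSEe=2 llWWSSee=2 llWWSsEe=4 llWWSsee=4 llWWssEe=2 llWWssee=2 llWwSSEe=4 llWwSSee=4 llWwSsEe=8 llWwSsee=8 llWwssEe=4 llWwssee=4 llwwSSEe=2 llwwSSee=2 llwwSsEe=4 llwwSsee=4 llwwssEe=2 llwwssee=2
L_ ww ss E_ hits 6/256; gcd=2; 6÷2/256÷2 = 3/128

P(L_ ww ss E_) = 3/128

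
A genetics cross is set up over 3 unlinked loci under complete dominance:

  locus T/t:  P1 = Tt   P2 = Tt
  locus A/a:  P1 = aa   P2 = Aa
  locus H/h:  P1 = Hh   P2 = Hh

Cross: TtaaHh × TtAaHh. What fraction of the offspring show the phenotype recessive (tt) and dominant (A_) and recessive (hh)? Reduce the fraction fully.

TtaaHh gametes: TaH×2, Tah×2, taH×2, tah×2
TtAaHh gametes: TAH×1, TAh×1, TaH×1, Tah×1, tAH×1, tAh×1, taH×1, tah×1
TtaaHh×TtAaHh grid (8·8=64): TTAaHH=2 TTAaHh=4 TTAahh=2 TTaaHH=2 TTaaHh=4 TTaahh=2 TtAaHH=4 TtAaHh=8 TtAahh=4 TtaaHH=4 TtaaHh=8 Ttaahh=4 ttAaHH=2 ttAaHh=4 ttAahh=2 ttaaHH=2 ttaaHh=4 ttaahh=2
tt A_ hh hits 2/64; gcd=2; 2÷2/64÷2 = 1/32

P(tt A_ hh) = 1/32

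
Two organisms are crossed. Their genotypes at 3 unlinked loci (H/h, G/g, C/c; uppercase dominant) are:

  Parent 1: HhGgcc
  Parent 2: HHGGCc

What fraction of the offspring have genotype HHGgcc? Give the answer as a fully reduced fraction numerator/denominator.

HhGgcc gametes: HGc×2, Hgc×2, hGc×2, hgc×2
HHGGCc gametes: HGC×4, HGc×4
HhGgcc×HHGGCc grid (8·8=64): HHGGCc=8 HHGGcc=8 HHGgCc=8 HHGgcc=8 HhGGCc=8 HhGGcc=8 HhGgCc=8 HhGgcc=8
HHGgcc hits 8/64; gcd=8; 8÷8/64÷8 = 1/8

P(HHGgcc) = 1/8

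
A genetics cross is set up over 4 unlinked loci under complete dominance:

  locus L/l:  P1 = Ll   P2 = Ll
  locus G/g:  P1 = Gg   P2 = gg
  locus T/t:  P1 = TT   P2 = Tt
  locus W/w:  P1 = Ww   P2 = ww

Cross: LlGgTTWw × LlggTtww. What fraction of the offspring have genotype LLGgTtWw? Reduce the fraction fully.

LlGgTTWw gametes: LGTW×2, LGTw×2, LgTW×2, LgTw×2, lGTW×2, lGTw×2, lgTW×2, lgTw×2
LlggTtww gametes: LgTw×4, Lgtw×4, lgTw×4, lgtw×4
LlGgTTWw×LlggTtww grid (16·16=256): LLGgTTWw=8 LLGgTTww=8 LLGgTtWw=8 LLGgTtww=8 LLggTTWw=8 LLggTTww=8 LLggTtWw=8 LLggTtww=8 LlGgTTWw=16 LlGgTTww=16 LlGgTtWw=16 LlGgTtww=16 LlggTTWw=16 LlggTTww=16 LlggTtWw=16 LlggTtww=16 llGgTTWw=8 llGgTTww=8 llGgTtWw=8 llGgTtww=8 llggTTWw=8 llggTTww=8 llggTtWw=8 llggTtww=8
LLGgTtWw hits 8/256; gcd=8; 8÷8/256÷8 = 1/32

P(LLGgTtWw) = 1/32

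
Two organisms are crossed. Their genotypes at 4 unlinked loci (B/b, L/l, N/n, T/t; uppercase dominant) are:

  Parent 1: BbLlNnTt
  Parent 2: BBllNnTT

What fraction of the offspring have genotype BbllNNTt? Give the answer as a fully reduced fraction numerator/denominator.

BbLlNnTt gametes: BLNT×1, BLNt×1, BLnT×1, BLnt×1, BlNT×1, BlNt×1, BlnT×1, Blnt×1, bLNT×1, bLNt×1, bLnT×1, bLnt×1, blNT×1, blNt×1, blnT×1, blnt×1
BBllNnTT gametes: BlNT×8, BlnT×8
BbLlNnTt×BBllNnTT grid (16·16=256): BBLlNNTT=8 BBLlNNTt=8 BBLlNnTT=16 BBLlNnTt=16 BBLlnnTT=8 BBLlnnTt=8 BBllNNTT=8 BBllNNTt=8 BBllNnTT=16 BBllNnTt=16 BBllnnTT=8 BBllnnTt=8 BbLlNNTT=8 BbLlNNTt=8 BbLlNnTT=16 BbLlNnTt=16 BbLlnnTT=8 BbLlnnTt=8 BbllNNTT=8 BbllNNTt=8 BbllNnTT=16 BbllNnTt=16 BbllnnTT=8 BbllnnTt=8
BbllNNTt hits 8/256; gcd=8; 8÷8/256÷8 = 1/32

P(BbllNNTt) = 1/32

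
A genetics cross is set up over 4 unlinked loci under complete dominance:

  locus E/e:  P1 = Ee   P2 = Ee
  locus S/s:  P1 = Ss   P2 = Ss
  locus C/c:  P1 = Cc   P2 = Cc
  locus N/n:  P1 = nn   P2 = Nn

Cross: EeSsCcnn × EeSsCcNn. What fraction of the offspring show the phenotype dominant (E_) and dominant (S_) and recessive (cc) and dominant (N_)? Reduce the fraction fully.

EeSsCcnn gametes: ESCn×2, EScn×2, EsCn×2, Escn×2, eSCn×2, eScn×2, esCn×2, escn×2
EeSsCcNn gametes: ESCN×1, ESCn×1, EScN×1, EScn×1, EsCN×1, EsCn×1, EscN×1, Escn×1, eSCN×1, eSCn×1, eScN×1, eScn×1, esCN×1, esCn×1, escN×1, escn×1
EeSsCcnn×EeSsCcNn grid (16·16=256): EESSCCNn=2 EESSCCnn=2 EESSCcNn=4 EESSCcnn=4 EESSccNn=2 EESSccnn=2 EESsCCNn=4 EESsCCnn=4 EESsCcNn=8 EESsCcnn=8 EESsccNn=4 EESsccnn=4 EEssCCNn=2 EEssCCnn=2 EEssCcNn=4 EEssCcnn=4 EEssccNn=2 EEssccnn=2 EeSSCCNn=4 EeSSCCnn=4 EeSSCcNn=8 EeSSCcnn=8 EeSSccNn=4 EeSSccnn=4 EeSsCCNn=8 EeSsCCnn=8 EeSsCcNn=16 EeSsCcnn=16 EeSsccNn=8 EeSsccnn=8 EessCCNn=4 EessCCnn=4 EessCcNn=8 EessCcnn=8 EessccNn=4 Eessccnn=4 eeSSCCNn=2 eeSSCCnn=2 eeSSCcNn=4 eeSSCcnn=4 eeSSccNn=2 eeSSccnn=2 eeSsCCNn=4 eeSsCCnn=4 eeSsCcNn=8 eeSsCcnn=8 eeSsccNn=4 eeSsccnn=4 eessCCNn=2 eessCCnn=2 eessCcNn=4 eessCcnn=4 eessccNn=2 eessccnn=2
E_ S_ cc N_ hits 18/256; gcd=2; 18÷2/256÷2 = 9/128

P(E_ S_ cc N_) = 9/128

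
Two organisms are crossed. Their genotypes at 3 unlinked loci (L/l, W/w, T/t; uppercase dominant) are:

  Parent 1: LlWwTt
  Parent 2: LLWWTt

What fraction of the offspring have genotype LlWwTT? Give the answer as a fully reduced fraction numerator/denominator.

LlWwTt gametes: LWT×1, LWt×1, LwT×1, Lwt×1, lWT×1, lWt×1, lwT×1, lwt×1
LLWWTt gametes: LWT×4, LWt×4
LlWwTt×LLWWTt grid (8·8=64): LLWWTT=4 LLWWTt=8 LLWWtt=4 LLWwTT=4 LLWwTt=8 LLWwtt=4 LlWWTT=4 LlWWTt=8 LlWWtt=4 LlWwTT=4 LlWwTt=8 LlWwtt=4
LlWwTT hits 4/64; gcd=4; 4÷4/64÷4 = 1/16

P(LlWwTT) = 1/16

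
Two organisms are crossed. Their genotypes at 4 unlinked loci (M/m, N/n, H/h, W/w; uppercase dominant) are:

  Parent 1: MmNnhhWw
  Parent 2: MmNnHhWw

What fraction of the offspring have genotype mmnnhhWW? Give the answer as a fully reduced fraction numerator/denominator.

MmNnhhWw gametes: MNhW×2, MNhw×2, MnhW×2, Mnhw×2, mNhW×2, mNhw×2, mnhW×2, mnhw×2
MmNnHhWw gametes: MNHW×1, MNHw×1, MNhW×1, MNhw×1, MnHW×1, MnHw×1, MnhW×1, Mnhw×1, mNHW×1, mNHw×1, mNhW×1, mNhw×1, mnHW×1, mnHw×1, mnhW×1, mnhw×1
MmNnhhWw×MmNnHhWw grid (16·16=256): MMNNHhWW=2 MMNNHhWw=4 MMNNHhww=2 MMNNhhWW=2 MMNNhhWw=4 MMNNhhww=2 MMNnHhWW=4 MMNnHhWw=8 MMNnHhww=4 MMNnhhWW=4 MMNnhhWw=8 MMNnhhww=4 MMnnHhWW=2 MMnnHhWw=4 MMnnHhww=2 MMnnhhWW=2 MMnnhhWw=4 MMnnhhww=2 MmNNHhWW=4 MmNNHhWw=8 MmNNHhww=4 MmNNhhWW=4 MmNNhhWw=8 MmNNhhww=4 MmNnHhWW=8 MmNnHhWw=16 MmNnHhww=8 MmNnhhWW=8 MmNnhhWw=16 MmNnhhww=8 MmnnHhWW=4 MmnnHhWw=8 MmnnHhww=4 MmnnhhWW=4 MmnnhhWw=8 Mmnnhhww=4 mmNNHhWW=2 mmNNHhWw=4 mmNNHhww=2 mmNNhhWW=2 mmNNhhWw=4 mmNNhhww=2 mmNnHhWW=4 mmNnHhWw=8 mmNnHhww=4 mmNnhhWW=4 mmNnhhWw=8 mmNnhhww=4 mmnnHhWW=2 mmnnHhWw=4 mmnnHhww=2 mmnnhhWW=2 mmnnhhWw=4 mmnnhhww=2
mmnnhhWW hits 2/256; gcd=2; 2÷2/256÷2 = 1/128

P(mmnnhhWW) = 1/128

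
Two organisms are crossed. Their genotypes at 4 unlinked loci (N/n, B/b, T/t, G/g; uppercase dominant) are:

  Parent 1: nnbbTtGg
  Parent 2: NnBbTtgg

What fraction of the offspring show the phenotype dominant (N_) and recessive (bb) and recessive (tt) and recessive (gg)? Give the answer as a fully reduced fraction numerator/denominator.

P(N_ bb tt gg) = 1/32

nnbbTtGg gametes: nbTG×4, nbTg×4, nbtG×4, nbtg×4
NnBbTtgg gametes: NBTg×2, NBtg×2, NbTg×2, Nbtg×2, nBTg×2, nBtg×2, nbTg×2, nbtg×2
nnbbTtGg×NnBbTtgg grid (16·16=256): NnBbTTGg=8 NnBbTTgg=8 NnBbTtGg=16 NnBbTtgg=16 NnBbttGg=8 NnBbttgg=8 NnbbTTGg=8 NnbbTTgg=8 NnbbTtGg=16 NnbbTtgg=16 NnbbttGg=8 Nnbbttgg=8 nnBbTTGg=8 nnBbTTgg=8 nnBbTtGg=16 nnBbTtgg=16 nnBbttGg=8 nnBbttgg=8 nnbbTTGg=8 nnbbTTgg=8 nnbbTtGg=16 nnbbTtgg=16 nnbbttGg=8 nnbbttgg=8
N_ bb tt gg hits 8/256; gcd=8; 8÷8/256÷8 = 1/32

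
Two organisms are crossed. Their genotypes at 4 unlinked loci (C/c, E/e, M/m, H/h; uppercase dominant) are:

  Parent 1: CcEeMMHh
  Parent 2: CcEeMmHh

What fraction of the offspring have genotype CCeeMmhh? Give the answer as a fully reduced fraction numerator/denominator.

CcEeMMHh gametes: CEMH×2, CEMh×2, CeMH×2, CeMh×2, cEMH×2, cEMh×2, ceMH×2, ceMh×2
CcEeMmHh gametes: CEMH×1, CEMh×1, CEmH×1, CEmh×1, CeMH×1, CeMh×1, CemH×1, Cemh×1, cEMH×1, cEMh×1, cEmH×1, cEmh×1, ceMH×1, ceMh×1, cemH×1, cemh×1
CcEeMMHh×CcEeMmHh grid (16·16=256): CCEEMMHH=2 CCEEMMHh=4 CCEEMMhh=2 CCEEMmHH=2 CCEEMmHh=4 CCEEMmhh=2 CCEeMMHH=4 CCEeMMHh=8 CCEeMMhh=4 CCEeMmHH=4 CCEeMmHh=8 CCEeMmhh=4 CCeeMMHH=2 CCeeMMHh=4 CCeeMMhh=2 CCeeMmHH=2 CCeeMmHh=4 CCeeMmhh=2 CcEEMMHH=4 CcEEMMHh=8 CcEEMMhh=4 CcEEMmHH=4 CcEEMmHh=8 CcEEMmhh=4 CcEeMMHH=8 CcEeMMHh=16 CcEeMMhh=8 CcEeMmHH=8 CcEeMmHh=16 CcEeMmhh=8 CceeMMHH=4 CceeMMHh=8 CceeMMhh=4 CceeMmHH=4 CceeMmHh=8 CceeMmhh=4 ccEEMMHH=2 ccEEMMHh=4 ccEEMMhh=2 ccEEMmHH=2 ccEEMmHh=4 ccEEMmhh=2 ccEeMMHH=4 ccEeMMHh=8 ccEeMMhh=4 ccEeMmHH=4 ccEeMmHh=8 ccEeMmhh=4 cceeMMHH=2 cceeMMHh=4 cceeMMhh=2 cceeMmHH=2 cceeMmHh=4 cceeMmhh=2
CCeeMmhh hits 2/256; gcd=2; 2÷2/256÷2 = 1/128

P(CCeeMmhh) = 1/128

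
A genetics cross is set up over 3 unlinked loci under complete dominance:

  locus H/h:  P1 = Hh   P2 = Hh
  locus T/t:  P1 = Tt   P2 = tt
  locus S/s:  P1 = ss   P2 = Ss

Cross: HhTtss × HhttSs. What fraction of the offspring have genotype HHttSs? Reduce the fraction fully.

P(HHttSs) = 1/16

HhTtss gametes: HTs×2, Hts×2, hTs×2, hts×2
HhttSs gametes: HtS×2, Hts×2, htS×2, hts×2
HhTtss×HhttSs grid (8·8=64): HHTtSs=4 HHTtss=4 HHttSs=4 HHttss=4 HhTtSs=8 HhTtss=8 HhttSs=8 Hhttss=8 hhTtSs=4 hhTtss=4 hhttSs=4 hhttss=4
HHttSs hits 4/64; gcd=4; 4÷4/64÷4 = 1/16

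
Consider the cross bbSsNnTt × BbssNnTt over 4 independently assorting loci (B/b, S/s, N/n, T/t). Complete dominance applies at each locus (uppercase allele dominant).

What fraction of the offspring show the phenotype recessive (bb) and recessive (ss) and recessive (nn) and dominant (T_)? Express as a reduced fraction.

bbSsNnTt gametes: bSNT×2, bSNt×2, bSnT×2, bSnt×2, bsNT×2, bsNt×2, bsnT×2, bsnt×2
BbssNnTt gametes: BsNT×2, BsNt×2, BsnT×2, Bsnt×2, bsNT×2, bsNt×2, bsnT×2, bsnt×2
bbSsNnTt×BbssNnTt grid (16·16=256): BbSsNNTT=4 BbSsNNTt=8 BbSsNNtt=4 BbSsNnTT=8 BbSsNnTt=16 BbSsNntt=8 BbSsnnTT=4 BbSsnnTt=8 BbSsnntt=4 BbssNNTT=4 BbssNNTt=8 BbssNNtt=4 BbssNnTT=8 BbssNnTt=16 BbssNntt=8 BbssnnTT=4 BbssnnTt=8 Bbssnntt=4 bbSsNNTT=4 bbSsNNTt=8 bbSsNNtt=4 bbSsNnTT=8 bbSsNnTt=16 bbSsNntt=8 bbSsnnTT=4 bbSsnnTt=8 bbSsnntt=4 bbssNNTT=4 bbssNNTt=8 bbssNNtt=4 bbssNnTT=8 bbssNnTt=16 bbssNntt=8 bbssnnTT=4 bbssnnTt=8 bbssnntt=4
bb ss nn T_ hits 12/256; gcd=4; 12÷4/256÷4 = 3/64

P(bb ss nn T_) = 3/64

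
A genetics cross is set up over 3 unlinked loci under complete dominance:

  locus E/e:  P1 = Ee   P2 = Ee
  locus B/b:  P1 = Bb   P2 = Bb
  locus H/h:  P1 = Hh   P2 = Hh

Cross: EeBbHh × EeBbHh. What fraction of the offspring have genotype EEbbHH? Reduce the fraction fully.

EeBbHh gametes: EBH×1, EBh×1, EbH×1, Ebh×1, eBH×1, eBh×1, ebH×1, ebh×1
EeBbHh gametes: EBH×1, EBh×1, EbH×1, Ebh×1, eBH×1, eBh×1, ebH×1, ebh×1
EeBbHh×EeBbHh grid (8·8=64): EEBBHH=1 EEBBHh=2 EEBBhh=1 EEBbHH=2 EEBbHh=4 EEBbhh=2 EEbbHH=1 EEbbHh=2 EEbbhh=1 EeBBHH=2 EeBBHh=4 EeBBhh=2 EeBbHH=4 EeBbHh=8 EeBbhh=4 EebbHH=2 EebbHh=4 Eebbhh=2 eeBBHH=1 eeBBHh=2 eeBBhh=1 eeBbHH=2 eeBbHh=4 eeBbhh=2 eebbHH=1 eebbHh=2 eebbhh=1
EEbbHH hits 1/64; gcd=1; 1÷1/64÷1 = 1/64

P(EEbbHH) = 1/64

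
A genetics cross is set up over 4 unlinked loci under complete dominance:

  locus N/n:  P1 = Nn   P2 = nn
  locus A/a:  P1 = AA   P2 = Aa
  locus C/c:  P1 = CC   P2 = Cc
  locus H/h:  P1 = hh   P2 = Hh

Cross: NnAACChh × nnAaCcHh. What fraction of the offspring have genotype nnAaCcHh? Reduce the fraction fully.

NnAACChh gametes: NACh×8, nACh×8
nnAaCcHh gametes: nACH×2, nACh×2, nAcH×2, nAch×2, naCH×2, naCh×2, nacH×2, nach×2
NnAACChh×nnAaCcHh grid (16·16=256): NnAACCHh=16 NnAACChh=16 NnAACcHh=16 NnAACchh=16 NnAaCCHh=16 NnAaCChh=16 NnAaCcHh=16 NnAaCchh=16 nnAACCHh=16 nnAACChh=16 nnAACcHh=16 nnAACchh=16 nnAaCCHh=16 nnAaCChh=16 nnAaCcHh=16 nnAaCchh=16
nnAaCcHh hits 16/256; gcd=16; 16÷16/256÷16 = 1/16

P(nnAaCcHh) = 1/16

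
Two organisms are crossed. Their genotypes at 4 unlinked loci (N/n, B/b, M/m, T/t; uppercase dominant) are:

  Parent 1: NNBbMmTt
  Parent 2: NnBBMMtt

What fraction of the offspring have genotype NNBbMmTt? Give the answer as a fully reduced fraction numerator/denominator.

P(NNBbMmTt) = 1/16

NNBbMmTt gametes: NBMT×2, NBMt×2, NBmT×2, NBmt×2, NbMT×2, NbMt×2, NbmT×2, Nbmt×2
NnBBMMtt gametes: NBMt×8, nBMt×8
NNBbMmTt×NnBBMMtt grid (16·16=256): NNBBMMTt=16 NNBBMMtt=16 NNBBMmTt=16 NNBBMmtt=16 NNBbMMTt=16 NNBbMMtt=16 NNBbMmTt=16 NNBbMmtt=16 NnBBMMTt=16 NnBBMMtt=16 NnBBMmTt=16 NnBBMmtt=16 NnBbMMTt=16 NnBbMMtt=16 NnBbMmTt=16 NnBbMmtt=16
NNBbMmTt hits 16/256; gcd=16; 16÷16/256÷16 = 1/16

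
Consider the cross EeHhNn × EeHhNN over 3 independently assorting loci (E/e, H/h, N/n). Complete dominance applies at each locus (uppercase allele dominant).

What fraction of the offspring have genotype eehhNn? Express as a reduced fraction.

P(eehhNn) = 1/32

EeHhNn gametes: EHN×1, EHn×1, EhN×1, Ehn×1, eHN×1, eHn×1, ehN×1, ehn×1
EeHhNN gametes: EHN×2, EhN×2, eHN×2, ehN×2
EeHhNn×EeHhNN grid (8·8=64): EEHHNN=2 EEHHNn=2 EEHhNN=4 EEHhNn=4 EEhhNN=2 EEhhNn=2 EeHHNN=4 EeHHNn=4 EeHhNN=8 EeHhNn=8 EehhNN=4 EehhNn=4 eeHHNN=2 eeHHNn=2 eeHhNN=4 eeHhNn=4 eehhNN=2 eehhNn=2
eehhNn hits 2/64; gcd=2; 2÷2/64÷2 = 1/32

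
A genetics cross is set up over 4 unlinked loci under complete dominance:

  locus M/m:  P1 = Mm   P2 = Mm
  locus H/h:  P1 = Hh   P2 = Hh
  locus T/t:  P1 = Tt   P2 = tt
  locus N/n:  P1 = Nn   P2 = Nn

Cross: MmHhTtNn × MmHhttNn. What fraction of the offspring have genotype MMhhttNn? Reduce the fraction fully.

P(MMhhttNn) = 1/64

MmHhTtNn gametes: MHTN×1, MHTn×1, MHtN×1, MHtn×1, MhTN×1, MhTn×1, MhtN×1, Mhtn×1, mHTN×1, mHTn×1, mHtN×1, mHtn×1, mhTN×1, mhTn×1, mhtN×1, mhtn×1
MmHhttNn gametes: MHtN×2, MHtn×2, MhtN×2, Mhtn×2, mHtN×2, mHtn×2, mhtN×2, mhtn×2
MmHhTtNn×MmHhttNn grid (16·16=256): MMHHTtNN=2 MMHHTtNn=4 MMHHTtnn=2 MMHHttNN=2 MMHHttNn=4 MMHHttnn=2 MMHhTtNN=4 MMHhTtNn=8 MMHhTtnn=4 MMHhttNN=4 MMHhttNn=8 MMHhttnn=4 MMhhTtNN=2 MMhhTtNn=4 MMhhTtnn=2 MMhhttNN=2 MMhhttNn=4 MMhhttnn=2 MmHHTtNN=4 MmHHTtNn=8 MmHHTtnn=4 MmHHttNN=4 MmHHttNn=8 MmHHttnn=4 MmHhTtNN=8 MmHhTtNn=16 MmHhTtnn=8 MmHhttNN=8 MmHhttNn=16 MmHhttnn=8 MmhhTtNN=4 MmhhTtNn=8 MmhhTtnn=4 MmhhttNN=4 MmhhttNn=8 Mmhhttnn=4 mmHHTtNN=2 mmHHTtNn=4 mmHHTtnn=2 mmHHttNN=2 mmHHttNn=4 mmHHttnn=2 mmHhTtNN=4 mmHhTtNn=8 mmHhTtnn=4 mmHhttNN=4 mmHhttNn=8 mmHhttnn=4 mmhhTtNN=2 mmhhTtNn=4 mmhhTtnn=2 mmhhttNN=2 mmhhttNn=4 mmhhttnn=2
MMhhttNn hits 4/256; gcd=4; 4÷4/256÷4 = 1/64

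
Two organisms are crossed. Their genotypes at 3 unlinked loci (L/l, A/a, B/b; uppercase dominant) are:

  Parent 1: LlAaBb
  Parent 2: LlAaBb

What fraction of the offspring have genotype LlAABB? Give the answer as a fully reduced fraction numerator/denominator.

LlAaBb gametes: LAB×1, LAb×1, LaB×1, Lab×1, lAB×1, lAb×1, laB×1, lab×1
LlAaBb gametes: LAB×1, LAb×1, LaB×1, Lab×1, lAB×1, lAb×1, laB×1, lab×1
LlAaBb×LlAaBb grid (8·8=64): LLAABB=1 LLAABb=2 LLAAbb=1 LLAaBB=2 LLAaBb=4 LLAabb=2 LLaaBB=1 LLaaBb=2 LLaabb=1 LlAABB=2 LlAABb=4 LlAAbb=2 LlAaBB=4 LlAaBb=8 LlAabb=4 LlaaBB=2 LlaaBb=4 Llaabb=2 llAABB=1 llAABb=2 llAAbb=1 llAaBB=2 llAaBb=4 llAabb=2 llaaBB=1 llaaBb=2 llaabb=1
LlAABB hits 2/64; gcd=2; 2÷2/64÷2 = 1/32

P(LlAABB) = 1/32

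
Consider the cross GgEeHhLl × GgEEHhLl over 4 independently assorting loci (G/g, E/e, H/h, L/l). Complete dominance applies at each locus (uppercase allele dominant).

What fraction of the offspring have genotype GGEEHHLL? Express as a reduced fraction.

GgEeHhLl gametes: GEHL×1, GEHl×1, GEhL×1, GEhl×1, GeHL×1, GeHl×1, GehL×1, Gehl×1, gEHL×1, gEHl×1, gEhL×1, gEhl×1, geHL×1, geHl×1, gehL×1, gehl×1
GgEEHhLl gametes: GEHL×2, GEHl×2, GEhL×2, GEhl×2, gEHL×2, gEHl×2, gEhL×2, gEhl×2
GgEeHhLl×GgEEHhLl grid (16·16=256): GGEEHHLL=2 GGEEHHLl=4 GGEEHHll=2 GGEEHhLL=4 GGEEHhLl=8 GGEEHhll=4 GGEEhhLL=2 GGEEhhLl=4 GGEEhhll=2 GGEeHHLL=2 GGEeHHLl=4 GGEeHHll=2 GGEeHhLL=4 GGEeHhLl=8 GGEeHhll=4 GGEehhLL=2 GGEehhLl=4 GGEehhll=2 GgEEHHLL=4 GgEEHHLl=8 GgEEHHll=4 GgEEHhLL=8 GgEEHhLl=16 GgEEHhll=8 GgEEhhLL=4 GgEEhhLl=8 GgEEhhll=4 GgEeHHLL=4 GgEeHHLl=8 GgEeHHll=4 GgEeHhLL=8 GgEeHhLl=16 GgEeHhll=8 GgEehhLL=4 GgEehhLl=8 GgEehhll=4 ggEEHHLL=2 ggEEHHLl=4 ggEEHHll=2 ggEEHhLL=4 ggEEHhLl=8 ggEEHhll=4 ggEEhhLL=2 ggEEhhLl=4 ggEEhhll=2 ggEeHHLL=2 ggEeHHLl=4 ggEeHHll=2 ggEeHhLL=4 ggEeHhLl=8 ggEeHhll=4 ggEehhLL=2 ggEehhLl=4 ggEehhll=2
GGEEHHLL hits 2/256; gcd=2; 2÷2/256÷2 = 1/128

P(GGEEHHLL) = 1/128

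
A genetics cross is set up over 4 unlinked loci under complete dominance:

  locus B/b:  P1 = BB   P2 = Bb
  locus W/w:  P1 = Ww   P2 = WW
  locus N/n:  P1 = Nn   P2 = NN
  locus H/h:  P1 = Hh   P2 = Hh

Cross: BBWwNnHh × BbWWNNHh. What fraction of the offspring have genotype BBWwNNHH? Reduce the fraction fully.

BBWwNnHh gametes: BWNH×2, BWNh×2, BWnH×2, BWnh×2, BwNH×2, BwNh×2, BwnH×2, Bwnh×2
BbWWNNHh gametes: BWNH×4, BWNh×4, bWNH×4, bWNh×4
BBWwNnHh×BbWWNNHh grid (16·16=256): BBWWNNHH=8 BBWWNNHh=16 BBWWNNhh=8 BBWWNnHH=8 BBWWNnHh=16 BBWWNnhh=8 BBWwNNHH=8 BBWwNNHh=16 BBWwNNhh=8 BBWwNnHH=8 BBWwNnHh=16 BBWwNnhh=8 BbWWNNHH=8 BbWWNNHh=16 BbWWNNhh=8 BbWWNnHH=8 BbWWNnHh=16 BbWWNnhh=8 BbWwNNHH=8 BbWwNNHh=16 BbWwNNhh=8 BbWwNnHH=8 BbWwNnHh=16 BbWwNnhh=8
BBWwNNHH hits 8/256; gcd=8; 8÷8/256÷8 = 1/32

P(BBWwNNHH) = 1/32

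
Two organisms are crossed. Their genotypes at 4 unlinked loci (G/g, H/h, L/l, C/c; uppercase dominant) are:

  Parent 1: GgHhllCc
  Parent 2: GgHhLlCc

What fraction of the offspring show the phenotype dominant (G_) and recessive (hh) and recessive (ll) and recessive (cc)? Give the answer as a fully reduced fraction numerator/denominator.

GgHhllCc gametes: GHlC×2, GHlc×2, GhlC×2, Ghlc×2, gHlC×2, gHlc×2, ghlC×2, ghlc×2
GgHhLlCc gametes: GHLC×1, GHLc×1, GHlC×1, GHlc×1, GhLC×1, GhLc×1, GhlC×1, Ghlc×1, gHLC×1, gHLc×1, gHlC×1, gHlc×1, ghLC×1, ghLc×1, ghlC×1, ghlc×1
GgHhllCc×GgHhLlCc grid (16·16=256): GGHHLlCC=2 GGHHLlCc=4 GGHHLlcc=2 GGHHllCC=2 GGHHllCc=4 GGHHllcc=2 GGHhLlCC=4 GGHhLlCc=8 GGHhLlcc=4 GGHhllCC=4 GGHhllCc=8 GGHhllcc=4 GGhhLlCC=2 GGhhLlCc=4 GGhhLlcc=2 GGhhllCC=2 GGhhllCc=4 GGhhllcc=2 GgHHLlCC=4 GgHHLlCc=8 GgHHLlcc=4 GgHHllCC=4 GgHHllCc=8 GgHHllcc=4 GgHhLlCC=8 GgHhLlCc=16 GgHhLlcc=8 GgHhllCC=8 GgHhllCc=16 GgHhllcc=8 GghhLlCC=4 GghhLlCc=8 GghhLlcc=4 GghhllCC=4 GghhllCc=8 Gghhllcc=4 ggHHLlCC=2 ggHHLlCc=4 ggHHLlcc=2 ggHHllCC=2 ggHHllCc=4 ggHHllcc=2 ggHhLlCC=4 ggHhLlCc=8 ggHhLlcc=4 ggHhllCC=4 ggHhllCc=8 ggHhllcc=4 gghhLlCC=2 gghhLlCc=4 gghhLlcc=2 gghhllCC=2 gghhllCc=4 gghhllcc=2
G_ hh ll cc hits 6/256; gcd=2; 6÷2/256÷2 = 3/128

P(G_ hh ll cc) = 3/128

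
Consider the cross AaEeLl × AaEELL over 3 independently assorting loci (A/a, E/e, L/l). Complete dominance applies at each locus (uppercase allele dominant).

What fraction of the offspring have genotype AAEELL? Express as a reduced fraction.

AaEeLl gametes: AEL×1, AEl×1, AeL×1, Ael×1, aEL×1, aEl×1, aeL×1, ael×1
AaEELL gametes: AEL×4, aEL×4
AaEeLl×AaEELL grid (8·8=64): AAEELL=4 AAEELl=4 AAEeLL=4 AAEeLl=4 AaEELL=8 AaEELl=8 AaEeLL=8 AaEeLl=8 aaEELL=4 aaEELl=4 aaEeLL=4 aaEeLl=4
AAEELL hits 4/64; gcd=4; 4÷4/64÷4 = 1/16

P(AAEELL) = 1/16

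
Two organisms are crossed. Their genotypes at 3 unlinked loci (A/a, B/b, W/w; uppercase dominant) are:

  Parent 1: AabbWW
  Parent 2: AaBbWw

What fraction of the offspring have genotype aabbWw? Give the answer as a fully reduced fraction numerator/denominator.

AabbWW gametes: AbW×4, abW×4
AaBbWw gametes: ABW×1, ABw×1, AbW×1, Abw×1, aBW×1, aBw×1, abW×1, abw×1
AabbWW×AaBbWw grid (8·8=64): AABbWW=4 AABbWw=4 AAbbWW=4 AAbbWw=4 AaBbWW=8 AaBbWw=8 AabbWW=8 AabbWw=8 aaBbWW=4 aaBbWw=4 aabbWW=4 aabbWw=4
aabbWw hits 4/64; gcd=4; 4÷4/64÷4 = 1/16

P(aabbWw) = 1/16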